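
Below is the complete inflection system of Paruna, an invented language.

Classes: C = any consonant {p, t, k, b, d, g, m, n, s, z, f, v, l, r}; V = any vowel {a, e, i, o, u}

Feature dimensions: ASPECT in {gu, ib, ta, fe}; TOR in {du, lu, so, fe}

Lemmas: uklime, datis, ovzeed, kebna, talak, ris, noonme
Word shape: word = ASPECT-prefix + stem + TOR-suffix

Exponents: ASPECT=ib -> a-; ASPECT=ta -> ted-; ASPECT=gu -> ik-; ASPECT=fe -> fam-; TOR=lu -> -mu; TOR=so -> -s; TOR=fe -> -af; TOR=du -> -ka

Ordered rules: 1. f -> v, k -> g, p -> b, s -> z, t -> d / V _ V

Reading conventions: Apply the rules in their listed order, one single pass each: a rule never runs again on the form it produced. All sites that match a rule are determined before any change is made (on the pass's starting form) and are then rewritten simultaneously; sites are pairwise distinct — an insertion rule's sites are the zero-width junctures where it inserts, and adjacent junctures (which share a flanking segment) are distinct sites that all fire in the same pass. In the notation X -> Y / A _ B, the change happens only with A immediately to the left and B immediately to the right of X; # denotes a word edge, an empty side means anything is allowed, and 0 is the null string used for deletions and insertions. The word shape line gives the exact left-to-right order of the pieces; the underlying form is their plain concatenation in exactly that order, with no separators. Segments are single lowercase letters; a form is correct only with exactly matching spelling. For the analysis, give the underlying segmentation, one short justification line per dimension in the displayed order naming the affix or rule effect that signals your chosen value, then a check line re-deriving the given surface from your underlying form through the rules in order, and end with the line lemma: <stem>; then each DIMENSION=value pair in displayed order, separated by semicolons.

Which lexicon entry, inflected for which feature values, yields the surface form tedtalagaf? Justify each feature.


underlying: ted-talak-af
ASPECT=ta - signalled by the affix ted-
TOR=fe - signalled by the affix -af
check: tedtalakaf -> tedtalagaf
lemma: talak; ASPECT=ta; TOR=fe


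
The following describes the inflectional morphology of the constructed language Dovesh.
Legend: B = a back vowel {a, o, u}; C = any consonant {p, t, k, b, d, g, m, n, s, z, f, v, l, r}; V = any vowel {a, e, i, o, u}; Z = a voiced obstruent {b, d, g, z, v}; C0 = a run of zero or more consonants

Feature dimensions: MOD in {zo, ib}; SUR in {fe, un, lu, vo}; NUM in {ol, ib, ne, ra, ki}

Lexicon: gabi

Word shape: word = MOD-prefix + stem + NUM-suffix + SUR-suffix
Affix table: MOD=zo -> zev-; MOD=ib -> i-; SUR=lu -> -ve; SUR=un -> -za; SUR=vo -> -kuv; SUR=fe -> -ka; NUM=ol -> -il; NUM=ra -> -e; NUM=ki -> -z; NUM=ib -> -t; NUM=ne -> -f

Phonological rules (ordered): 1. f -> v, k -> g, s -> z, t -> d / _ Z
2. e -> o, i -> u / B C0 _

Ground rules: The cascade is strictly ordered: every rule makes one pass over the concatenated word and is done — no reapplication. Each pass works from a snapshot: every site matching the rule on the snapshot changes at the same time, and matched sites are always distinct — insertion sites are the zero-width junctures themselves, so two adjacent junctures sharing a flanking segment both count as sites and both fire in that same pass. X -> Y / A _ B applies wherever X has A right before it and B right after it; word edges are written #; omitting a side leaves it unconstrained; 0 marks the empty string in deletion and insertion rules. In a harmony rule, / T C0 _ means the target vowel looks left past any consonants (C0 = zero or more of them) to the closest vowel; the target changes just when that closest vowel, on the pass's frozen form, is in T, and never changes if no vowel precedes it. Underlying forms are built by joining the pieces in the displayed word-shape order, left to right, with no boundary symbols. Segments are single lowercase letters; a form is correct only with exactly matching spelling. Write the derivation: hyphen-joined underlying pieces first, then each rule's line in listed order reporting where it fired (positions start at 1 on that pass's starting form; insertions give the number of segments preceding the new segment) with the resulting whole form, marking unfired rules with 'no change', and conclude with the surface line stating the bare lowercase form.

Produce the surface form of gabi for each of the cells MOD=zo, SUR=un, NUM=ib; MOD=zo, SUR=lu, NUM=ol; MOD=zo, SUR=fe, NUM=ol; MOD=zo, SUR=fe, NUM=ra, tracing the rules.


cell MOD=zo, SUR=un, NUM=ib:
underlying: zev-gabi-t-za
1. f -> v, k -> g, s -> z, t -> d / _ Z: fires at position(s) 8: zevgabidza
2. e -> o, i -> u / B C0 _: fires at position(s) 7: zevgabudza
surface: zevgabudza

cell MOD=zo, SUR=lu, NUM=ol:
underlying: zev-gabi-il-ve
1. f -> v, k -> g, s -> z, t -> d / _ Z: no change
2. e -> o, i -> u / B C0 _: fires at position(s) 7: zevgabuilve
surface: zevgabuilve

cell MOD=zo, SUR=fe, NUM=ol:
underlying: zev-gabi-il-ka
1. f -> v, k -> g, s -> z, t -> d / _ Z: no change
2. e -> o, i -> u / B C0 _: fires at position(s) 7: zevgabuilka
surface: zevgabuilka

cell MOD=zo, SUR=fe, NUM=ra:
underlying: zev-gabi-e-ka
1. f -> v, k -> g, s -> z, t -> d / _ Z: no change
2. e -> o, i -> u / B C0 _: fires at position(s) 7: zevgabueka
surface: zevgabueka


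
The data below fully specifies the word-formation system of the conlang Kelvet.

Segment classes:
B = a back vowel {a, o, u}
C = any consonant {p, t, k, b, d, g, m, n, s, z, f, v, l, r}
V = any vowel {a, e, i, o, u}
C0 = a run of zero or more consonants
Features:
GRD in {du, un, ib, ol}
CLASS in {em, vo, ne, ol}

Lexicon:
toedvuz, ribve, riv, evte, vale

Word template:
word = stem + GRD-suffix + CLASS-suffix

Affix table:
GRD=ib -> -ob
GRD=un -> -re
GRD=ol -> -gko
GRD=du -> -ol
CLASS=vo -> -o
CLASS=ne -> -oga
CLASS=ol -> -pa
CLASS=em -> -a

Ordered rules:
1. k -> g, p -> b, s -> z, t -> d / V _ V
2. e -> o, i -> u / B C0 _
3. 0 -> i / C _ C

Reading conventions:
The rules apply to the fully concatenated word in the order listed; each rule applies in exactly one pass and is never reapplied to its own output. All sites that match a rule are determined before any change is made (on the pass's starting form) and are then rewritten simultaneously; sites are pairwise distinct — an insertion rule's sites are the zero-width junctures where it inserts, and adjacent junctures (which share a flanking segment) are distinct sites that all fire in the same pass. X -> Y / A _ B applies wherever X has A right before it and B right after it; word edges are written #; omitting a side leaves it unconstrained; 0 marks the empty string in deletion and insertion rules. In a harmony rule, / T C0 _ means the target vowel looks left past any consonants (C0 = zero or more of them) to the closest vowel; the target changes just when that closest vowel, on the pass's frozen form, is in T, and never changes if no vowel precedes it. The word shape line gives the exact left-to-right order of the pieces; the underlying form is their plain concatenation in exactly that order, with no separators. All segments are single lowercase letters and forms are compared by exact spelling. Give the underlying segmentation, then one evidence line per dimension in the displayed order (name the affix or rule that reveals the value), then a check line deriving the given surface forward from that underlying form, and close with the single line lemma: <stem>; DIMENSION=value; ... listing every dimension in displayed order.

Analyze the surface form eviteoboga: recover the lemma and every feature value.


underlying: evte-ob-oga
GRD=ib - signalled by the affix -ob
CLASS=ne - signalled by the affix -oga
check: evteoboga -> evteoboga -> evteoboga -> eviteoboga
lemma: evte; GRD=ib; CLASS=ne


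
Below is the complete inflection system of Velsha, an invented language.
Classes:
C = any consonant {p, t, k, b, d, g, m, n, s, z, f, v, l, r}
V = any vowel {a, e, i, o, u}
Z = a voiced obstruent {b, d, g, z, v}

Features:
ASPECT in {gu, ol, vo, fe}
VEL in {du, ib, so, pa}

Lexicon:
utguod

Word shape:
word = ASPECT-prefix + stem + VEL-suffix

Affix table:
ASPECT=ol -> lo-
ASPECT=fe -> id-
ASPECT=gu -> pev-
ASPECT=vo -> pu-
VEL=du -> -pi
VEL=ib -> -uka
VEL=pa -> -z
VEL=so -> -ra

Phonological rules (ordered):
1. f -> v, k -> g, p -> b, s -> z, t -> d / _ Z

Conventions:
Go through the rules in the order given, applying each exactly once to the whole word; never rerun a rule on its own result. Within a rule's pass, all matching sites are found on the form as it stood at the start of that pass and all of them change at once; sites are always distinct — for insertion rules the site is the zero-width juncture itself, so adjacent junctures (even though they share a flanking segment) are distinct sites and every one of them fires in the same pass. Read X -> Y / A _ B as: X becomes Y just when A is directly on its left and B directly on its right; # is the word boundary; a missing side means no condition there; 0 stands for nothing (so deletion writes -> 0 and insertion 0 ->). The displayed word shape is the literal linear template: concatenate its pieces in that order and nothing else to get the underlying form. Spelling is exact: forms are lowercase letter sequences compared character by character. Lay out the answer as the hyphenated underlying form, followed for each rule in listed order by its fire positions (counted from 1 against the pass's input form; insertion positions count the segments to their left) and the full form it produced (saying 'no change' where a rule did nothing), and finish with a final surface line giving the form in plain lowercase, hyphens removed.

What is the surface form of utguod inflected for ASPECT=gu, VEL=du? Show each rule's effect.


underlying: pev-utguod-pi
1. f -> v, k -> g, p -> b, s -> z, t -> d / _ Z: fires at position(s) 5: pevudguodpi
surface: pevudguodpi


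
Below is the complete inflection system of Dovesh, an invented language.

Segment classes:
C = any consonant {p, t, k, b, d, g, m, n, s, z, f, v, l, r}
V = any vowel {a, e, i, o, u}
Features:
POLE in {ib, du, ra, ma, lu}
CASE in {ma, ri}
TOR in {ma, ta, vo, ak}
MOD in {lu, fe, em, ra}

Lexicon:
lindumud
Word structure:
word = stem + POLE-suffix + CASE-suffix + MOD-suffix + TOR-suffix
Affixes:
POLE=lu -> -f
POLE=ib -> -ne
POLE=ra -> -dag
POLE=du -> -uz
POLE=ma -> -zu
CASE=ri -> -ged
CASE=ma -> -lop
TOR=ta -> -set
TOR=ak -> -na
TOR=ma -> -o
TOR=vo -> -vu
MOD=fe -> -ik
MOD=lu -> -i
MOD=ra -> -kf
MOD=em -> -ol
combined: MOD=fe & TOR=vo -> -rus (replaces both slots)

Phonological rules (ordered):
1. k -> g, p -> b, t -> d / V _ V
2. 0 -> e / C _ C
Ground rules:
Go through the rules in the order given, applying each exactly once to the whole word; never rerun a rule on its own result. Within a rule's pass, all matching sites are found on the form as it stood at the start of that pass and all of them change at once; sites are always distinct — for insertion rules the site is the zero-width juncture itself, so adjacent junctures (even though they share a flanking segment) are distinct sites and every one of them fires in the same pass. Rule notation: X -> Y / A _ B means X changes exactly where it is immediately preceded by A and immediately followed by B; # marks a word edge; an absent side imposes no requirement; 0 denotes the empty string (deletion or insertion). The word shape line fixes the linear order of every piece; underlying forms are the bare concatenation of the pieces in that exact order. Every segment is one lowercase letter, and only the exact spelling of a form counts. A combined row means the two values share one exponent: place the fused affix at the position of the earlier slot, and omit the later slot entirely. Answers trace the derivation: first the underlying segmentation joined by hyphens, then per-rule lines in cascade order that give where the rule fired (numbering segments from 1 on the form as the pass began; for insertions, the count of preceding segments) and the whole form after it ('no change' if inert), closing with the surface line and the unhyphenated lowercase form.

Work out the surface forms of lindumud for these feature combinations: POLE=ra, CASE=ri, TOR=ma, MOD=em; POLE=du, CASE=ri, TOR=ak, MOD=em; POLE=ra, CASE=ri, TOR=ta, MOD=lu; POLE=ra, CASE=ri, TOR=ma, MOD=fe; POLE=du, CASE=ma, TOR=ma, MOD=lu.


cell POLE=ra, CASE=ri, TOR=ma, MOD=em:
underlying: lindumud-dag-ged-ol-o
1. k -> g, p -> b, t -> d / V _ V: no change
2. 0 -> e / C _ C: inserts after position(s) 3, 8, 11: linedumudedagegedolo
surface: linedumudedagegedolo

cell POLE=du, CASE=ri, TOR=ak, MOD=em:
underlying: lindumud-uz-ged-ol-na
1. k -> g, p -> b, t -> d / V _ V: no change
2. 0 -> e / C _ C: inserts after position(s) 3, 10, 15: linedumuduzegedolena
surface: linedumuduzegedolena

cell POLE=ra, CASE=ri, TOR=ta, MOD=lu:
underlying: lindumud-dag-ged-i-set
1. k -> g, p -> b, t -> d / V _ V: no change
2. 0 -> e / C _ C: inserts after position(s) 3, 8, 11: linedumudedagegediset
surface: linedumudedagegediset

cell POLE=ra, CASE=ri, TOR=ma, MOD=fe:
underlying: lindumud-dag-ged-ik-o
1. k -> g, p -> b, t -> d / V _ V: fires at position(s) 16: lindumuddaggedigo
2. 0 -> e / C _ C: inserts after position(s) 3, 8, 11: linedumudedagegedigo
surface: linedumudedagegedigo

cell POLE=du, CASE=ma, TOR=ma, MOD=lu:
underlying: lindumud-uz-lop-i-o
1. k -> g, p -> b, t -> d / V _ V: fires at position(s) 13: lindumuduzlobio
2. 0 -> e / C _ C: inserts after position(s) 3, 10: linedumuduzelobio
surface: linedumuduzelobio


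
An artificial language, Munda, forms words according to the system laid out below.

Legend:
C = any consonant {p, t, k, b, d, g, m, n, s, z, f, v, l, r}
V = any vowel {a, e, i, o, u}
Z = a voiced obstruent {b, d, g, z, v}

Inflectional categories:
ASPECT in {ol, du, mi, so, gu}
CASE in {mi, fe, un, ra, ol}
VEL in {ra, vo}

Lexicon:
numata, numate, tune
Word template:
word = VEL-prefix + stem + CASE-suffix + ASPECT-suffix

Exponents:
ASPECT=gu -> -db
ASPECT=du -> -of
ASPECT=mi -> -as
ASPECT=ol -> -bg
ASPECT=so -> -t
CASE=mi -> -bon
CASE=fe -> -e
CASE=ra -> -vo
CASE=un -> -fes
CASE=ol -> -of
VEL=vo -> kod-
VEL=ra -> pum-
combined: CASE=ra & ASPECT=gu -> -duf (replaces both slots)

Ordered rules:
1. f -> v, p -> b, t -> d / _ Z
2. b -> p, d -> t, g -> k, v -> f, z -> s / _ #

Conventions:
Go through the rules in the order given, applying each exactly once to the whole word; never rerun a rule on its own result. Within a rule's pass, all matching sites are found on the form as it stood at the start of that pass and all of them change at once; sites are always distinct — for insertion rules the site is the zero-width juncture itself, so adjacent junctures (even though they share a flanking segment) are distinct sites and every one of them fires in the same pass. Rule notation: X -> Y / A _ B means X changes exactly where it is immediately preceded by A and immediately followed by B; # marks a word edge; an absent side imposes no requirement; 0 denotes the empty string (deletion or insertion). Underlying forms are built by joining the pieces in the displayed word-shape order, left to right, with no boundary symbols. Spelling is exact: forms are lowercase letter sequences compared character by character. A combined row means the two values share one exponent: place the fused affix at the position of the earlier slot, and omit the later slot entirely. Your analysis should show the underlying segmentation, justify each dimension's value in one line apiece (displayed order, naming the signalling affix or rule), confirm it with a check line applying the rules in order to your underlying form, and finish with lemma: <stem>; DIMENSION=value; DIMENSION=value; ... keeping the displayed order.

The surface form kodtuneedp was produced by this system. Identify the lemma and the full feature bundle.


underlying: kod-tune-e-db
ASPECT=gu - signalled by the affix -db
CASE=fe - signalled by the affix -e
VEL=vo - signalled by the affix kod-
check: kodtuneedb -> kodtuneedb -> kodtuneedp
lemma: tune; ASPECT=gu; CASE=fe; VEL=vo


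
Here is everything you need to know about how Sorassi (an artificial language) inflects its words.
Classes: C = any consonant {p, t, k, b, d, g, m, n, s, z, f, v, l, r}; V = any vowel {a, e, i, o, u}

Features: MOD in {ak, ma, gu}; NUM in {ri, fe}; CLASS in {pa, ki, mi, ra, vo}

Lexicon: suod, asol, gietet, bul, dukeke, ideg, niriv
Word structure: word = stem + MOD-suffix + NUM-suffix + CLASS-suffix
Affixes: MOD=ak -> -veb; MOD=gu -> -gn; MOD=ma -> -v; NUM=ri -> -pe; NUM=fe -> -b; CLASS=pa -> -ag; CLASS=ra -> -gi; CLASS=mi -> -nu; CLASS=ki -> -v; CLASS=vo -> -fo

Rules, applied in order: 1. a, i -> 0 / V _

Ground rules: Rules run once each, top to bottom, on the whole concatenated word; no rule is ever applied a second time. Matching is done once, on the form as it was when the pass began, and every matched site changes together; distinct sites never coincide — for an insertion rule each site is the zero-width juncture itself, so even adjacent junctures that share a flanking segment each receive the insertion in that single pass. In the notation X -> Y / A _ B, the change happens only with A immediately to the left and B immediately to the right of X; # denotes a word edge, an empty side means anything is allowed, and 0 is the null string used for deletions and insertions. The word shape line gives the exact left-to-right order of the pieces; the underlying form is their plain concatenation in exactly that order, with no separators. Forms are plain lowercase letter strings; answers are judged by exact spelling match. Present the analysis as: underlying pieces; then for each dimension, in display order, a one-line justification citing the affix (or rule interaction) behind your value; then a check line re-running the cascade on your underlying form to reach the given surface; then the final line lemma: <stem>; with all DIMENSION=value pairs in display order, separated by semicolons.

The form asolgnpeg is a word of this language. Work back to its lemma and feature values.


underlying: asol-gn-pe-ag
MOD=gu - signalled by the affix -gn
NUM=ri - signalled by the affix -pe
CLASS=pa - signalled by the affix -ag
check: asolgnpeag -> asolgnpeg
lemma: asol; MOD=gu; NUM=ri; CLASS=pa


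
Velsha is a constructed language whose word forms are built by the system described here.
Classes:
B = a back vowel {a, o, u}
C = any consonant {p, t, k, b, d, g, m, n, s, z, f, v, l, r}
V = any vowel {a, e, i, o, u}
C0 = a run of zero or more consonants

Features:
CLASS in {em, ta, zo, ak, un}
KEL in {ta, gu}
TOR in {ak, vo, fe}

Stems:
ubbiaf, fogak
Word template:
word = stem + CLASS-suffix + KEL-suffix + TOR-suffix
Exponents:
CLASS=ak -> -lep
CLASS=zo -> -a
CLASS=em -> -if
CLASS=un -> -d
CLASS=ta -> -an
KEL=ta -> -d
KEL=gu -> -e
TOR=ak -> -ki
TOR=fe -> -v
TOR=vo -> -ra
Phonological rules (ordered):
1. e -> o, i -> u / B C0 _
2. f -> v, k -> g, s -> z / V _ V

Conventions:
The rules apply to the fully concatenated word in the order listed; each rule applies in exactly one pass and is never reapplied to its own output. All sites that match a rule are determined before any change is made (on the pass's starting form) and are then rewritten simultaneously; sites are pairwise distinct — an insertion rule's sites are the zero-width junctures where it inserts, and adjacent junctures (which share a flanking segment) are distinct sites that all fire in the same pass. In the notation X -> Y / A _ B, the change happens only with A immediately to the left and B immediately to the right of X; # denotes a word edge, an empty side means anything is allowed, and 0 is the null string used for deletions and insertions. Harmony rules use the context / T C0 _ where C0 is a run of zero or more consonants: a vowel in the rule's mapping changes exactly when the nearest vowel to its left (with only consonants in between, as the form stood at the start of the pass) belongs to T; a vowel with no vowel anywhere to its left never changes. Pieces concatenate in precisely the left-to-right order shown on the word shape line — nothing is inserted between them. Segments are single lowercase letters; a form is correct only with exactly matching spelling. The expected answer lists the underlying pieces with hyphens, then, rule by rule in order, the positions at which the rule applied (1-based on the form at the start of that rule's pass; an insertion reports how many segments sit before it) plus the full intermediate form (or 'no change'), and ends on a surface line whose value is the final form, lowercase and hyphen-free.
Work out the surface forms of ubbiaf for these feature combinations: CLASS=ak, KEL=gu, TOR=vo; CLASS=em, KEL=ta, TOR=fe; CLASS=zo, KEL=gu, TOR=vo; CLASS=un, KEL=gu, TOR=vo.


cell CLASS=ak, KEL=gu, TOR=vo:
underlying: ubbiaf-lep-e-ra
1. e -> o, i -> u / B C0 _: fires at position(s) 4, 8: ubbuaflopera
2. f -> v, k -> g, s -> z / V _ V: no change
surface: ubbuaflopera

cell CLASS=em, KEL=ta, TOR=fe:
underlying: ubbiaf-if-d-v
1. e -> o, i -> u / B C0 _: fires at position(s) 4, 7: ubbuafufdv
2. f -> v, k -> g, s -> z / V _ V: fires at position(s) 6: ubbuavufdv
surface: ubbuavufdv

cell CLASS=zo, KEL=gu, TOR=vo:
underlying: ubbiaf-a-e-ra
1. e -> o, i -> u / B C0 _: fires at position(s) 4, 8: ubbuafaora
2. f -> v, k -> g, s -> z / V _ V: fires at position(s) 6: ubbuavaora
surface: ubbuavaora

cell CLASS=un, KEL=gu, TOR=vo:
underlying: ubbiaf-d-e-ra
1. e -> o, i -> u / B C0 _: fires at position(s) 4, 8: ubbuafdora
2. f -> v, k -> g, s -> z / V _ V: no change
surface: ubbuafdora


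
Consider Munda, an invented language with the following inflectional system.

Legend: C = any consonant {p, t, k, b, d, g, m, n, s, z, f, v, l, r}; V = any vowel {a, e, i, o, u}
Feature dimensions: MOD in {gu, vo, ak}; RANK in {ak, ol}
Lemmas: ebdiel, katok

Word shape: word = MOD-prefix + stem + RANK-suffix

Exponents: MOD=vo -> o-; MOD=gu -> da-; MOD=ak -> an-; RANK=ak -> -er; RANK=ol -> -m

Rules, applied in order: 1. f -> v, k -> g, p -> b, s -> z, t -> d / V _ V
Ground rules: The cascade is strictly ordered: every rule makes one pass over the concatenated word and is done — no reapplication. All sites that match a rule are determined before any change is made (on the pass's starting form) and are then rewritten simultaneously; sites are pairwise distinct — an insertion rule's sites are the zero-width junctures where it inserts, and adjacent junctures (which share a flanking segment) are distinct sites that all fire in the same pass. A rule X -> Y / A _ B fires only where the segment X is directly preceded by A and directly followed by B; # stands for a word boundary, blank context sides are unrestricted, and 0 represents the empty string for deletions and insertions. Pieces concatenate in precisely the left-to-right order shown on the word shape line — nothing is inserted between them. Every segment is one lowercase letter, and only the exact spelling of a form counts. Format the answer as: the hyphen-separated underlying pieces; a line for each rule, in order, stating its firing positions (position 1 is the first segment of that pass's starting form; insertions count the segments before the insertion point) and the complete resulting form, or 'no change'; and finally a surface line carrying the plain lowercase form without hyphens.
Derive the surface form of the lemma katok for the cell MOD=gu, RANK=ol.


underlying: da-katok-m
1. f -> v, k -> g, p -> b, s -> z, t -> d / V _ V: fires at position(s) 3, 5: dagadokm
surface: dagadokm


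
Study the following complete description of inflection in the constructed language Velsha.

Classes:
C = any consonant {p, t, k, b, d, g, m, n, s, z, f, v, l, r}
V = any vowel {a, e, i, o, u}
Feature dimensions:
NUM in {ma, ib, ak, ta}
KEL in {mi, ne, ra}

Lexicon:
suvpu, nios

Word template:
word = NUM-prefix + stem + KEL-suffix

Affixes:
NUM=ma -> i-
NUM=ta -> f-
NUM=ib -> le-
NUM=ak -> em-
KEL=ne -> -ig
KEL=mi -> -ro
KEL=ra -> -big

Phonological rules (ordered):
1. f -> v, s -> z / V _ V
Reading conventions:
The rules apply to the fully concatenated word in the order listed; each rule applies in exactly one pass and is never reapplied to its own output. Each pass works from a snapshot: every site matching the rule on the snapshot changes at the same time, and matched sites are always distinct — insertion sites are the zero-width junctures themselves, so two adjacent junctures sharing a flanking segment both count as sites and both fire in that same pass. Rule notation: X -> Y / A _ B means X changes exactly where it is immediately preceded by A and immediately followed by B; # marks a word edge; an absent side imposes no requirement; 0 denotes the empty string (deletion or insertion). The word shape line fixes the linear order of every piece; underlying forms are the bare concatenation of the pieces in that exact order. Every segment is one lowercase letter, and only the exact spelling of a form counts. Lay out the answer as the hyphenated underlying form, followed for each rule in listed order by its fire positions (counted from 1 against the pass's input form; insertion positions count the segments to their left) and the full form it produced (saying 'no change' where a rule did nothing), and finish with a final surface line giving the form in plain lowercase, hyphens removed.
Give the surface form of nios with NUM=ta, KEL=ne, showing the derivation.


underlying: f-nios-ig
1. f -> v, s -> z / V _ V: fires at position(s) 5: fniozig
surface: fniozig


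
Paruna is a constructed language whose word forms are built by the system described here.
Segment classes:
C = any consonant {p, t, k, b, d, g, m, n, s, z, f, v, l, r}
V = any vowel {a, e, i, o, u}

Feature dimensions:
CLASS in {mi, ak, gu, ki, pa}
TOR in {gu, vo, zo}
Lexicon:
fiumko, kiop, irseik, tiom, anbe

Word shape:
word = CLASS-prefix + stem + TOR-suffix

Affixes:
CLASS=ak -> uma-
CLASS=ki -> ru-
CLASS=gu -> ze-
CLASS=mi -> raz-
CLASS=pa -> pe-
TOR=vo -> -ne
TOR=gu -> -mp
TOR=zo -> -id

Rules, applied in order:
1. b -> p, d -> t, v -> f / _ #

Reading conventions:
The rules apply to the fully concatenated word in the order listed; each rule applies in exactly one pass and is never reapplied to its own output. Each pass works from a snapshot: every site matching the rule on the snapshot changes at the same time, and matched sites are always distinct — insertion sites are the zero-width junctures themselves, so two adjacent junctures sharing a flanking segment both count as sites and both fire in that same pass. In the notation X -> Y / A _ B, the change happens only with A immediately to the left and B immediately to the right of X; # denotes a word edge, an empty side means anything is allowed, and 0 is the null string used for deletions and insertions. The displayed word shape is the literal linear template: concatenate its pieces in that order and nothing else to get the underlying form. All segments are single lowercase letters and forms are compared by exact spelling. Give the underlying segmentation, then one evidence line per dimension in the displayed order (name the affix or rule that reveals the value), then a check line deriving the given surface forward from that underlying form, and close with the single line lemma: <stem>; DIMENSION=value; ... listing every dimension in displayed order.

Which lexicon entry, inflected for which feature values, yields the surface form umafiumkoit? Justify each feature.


underlying: uma-fiumko-id
CLASS=ak - signalled by the affix uma-
TOR=zo - signalled by the affix -id
check: umafiumkoid -> umafiumkoit
lemma: fiumko; CLASS=ak; TOR=zo


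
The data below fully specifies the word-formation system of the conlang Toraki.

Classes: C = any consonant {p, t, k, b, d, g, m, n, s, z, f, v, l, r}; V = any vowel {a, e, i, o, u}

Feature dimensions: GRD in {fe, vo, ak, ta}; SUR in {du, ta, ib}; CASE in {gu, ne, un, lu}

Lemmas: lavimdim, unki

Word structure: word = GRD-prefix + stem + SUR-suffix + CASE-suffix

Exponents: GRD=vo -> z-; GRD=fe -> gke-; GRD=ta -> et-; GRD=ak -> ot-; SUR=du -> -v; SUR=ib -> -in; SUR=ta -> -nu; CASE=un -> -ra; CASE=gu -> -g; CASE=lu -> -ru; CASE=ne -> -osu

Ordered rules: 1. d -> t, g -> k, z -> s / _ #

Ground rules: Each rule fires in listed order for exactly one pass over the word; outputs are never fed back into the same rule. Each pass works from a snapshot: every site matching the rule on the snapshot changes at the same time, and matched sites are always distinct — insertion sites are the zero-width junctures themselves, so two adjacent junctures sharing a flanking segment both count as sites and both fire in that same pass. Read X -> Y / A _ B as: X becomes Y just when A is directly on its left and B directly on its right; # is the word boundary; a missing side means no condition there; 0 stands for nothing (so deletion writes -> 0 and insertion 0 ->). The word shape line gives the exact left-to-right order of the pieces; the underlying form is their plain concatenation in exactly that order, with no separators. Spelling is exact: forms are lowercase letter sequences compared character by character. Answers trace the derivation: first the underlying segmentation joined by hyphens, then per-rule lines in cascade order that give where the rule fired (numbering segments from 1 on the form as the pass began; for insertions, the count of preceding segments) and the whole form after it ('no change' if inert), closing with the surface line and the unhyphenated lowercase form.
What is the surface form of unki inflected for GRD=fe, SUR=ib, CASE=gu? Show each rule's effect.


underlying: gke-unki-in-g
1. d -> t, g -> k, z -> s / _ #: fires at position(s) 10: gkeunkiink
surface: gkeunkiink


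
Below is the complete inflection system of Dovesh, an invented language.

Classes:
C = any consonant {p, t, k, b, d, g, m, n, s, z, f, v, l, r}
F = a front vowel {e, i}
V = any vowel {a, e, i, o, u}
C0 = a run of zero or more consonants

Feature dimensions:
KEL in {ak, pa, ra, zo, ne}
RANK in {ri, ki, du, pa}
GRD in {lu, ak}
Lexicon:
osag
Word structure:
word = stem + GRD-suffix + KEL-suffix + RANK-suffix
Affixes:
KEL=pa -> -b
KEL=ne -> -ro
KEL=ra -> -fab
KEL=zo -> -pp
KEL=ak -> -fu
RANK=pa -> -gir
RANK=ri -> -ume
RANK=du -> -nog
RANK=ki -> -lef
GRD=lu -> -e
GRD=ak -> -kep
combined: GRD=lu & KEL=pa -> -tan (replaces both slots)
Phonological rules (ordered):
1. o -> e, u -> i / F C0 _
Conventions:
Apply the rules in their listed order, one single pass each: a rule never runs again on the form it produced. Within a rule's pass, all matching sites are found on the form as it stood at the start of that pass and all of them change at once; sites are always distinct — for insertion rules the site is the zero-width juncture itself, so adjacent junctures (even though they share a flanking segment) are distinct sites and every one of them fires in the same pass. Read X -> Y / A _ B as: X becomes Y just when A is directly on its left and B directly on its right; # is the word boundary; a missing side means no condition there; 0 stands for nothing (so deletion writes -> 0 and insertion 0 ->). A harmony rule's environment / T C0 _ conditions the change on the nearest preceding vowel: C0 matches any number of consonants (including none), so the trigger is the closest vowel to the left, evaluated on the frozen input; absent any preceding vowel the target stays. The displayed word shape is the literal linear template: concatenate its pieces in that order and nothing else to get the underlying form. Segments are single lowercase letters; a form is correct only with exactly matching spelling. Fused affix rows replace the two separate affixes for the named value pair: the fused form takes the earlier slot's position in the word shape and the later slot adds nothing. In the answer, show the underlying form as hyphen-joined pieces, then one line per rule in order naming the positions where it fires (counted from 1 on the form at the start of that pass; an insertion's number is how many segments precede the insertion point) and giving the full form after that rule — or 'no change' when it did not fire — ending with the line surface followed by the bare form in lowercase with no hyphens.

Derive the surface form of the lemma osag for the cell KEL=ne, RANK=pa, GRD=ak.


underlying: osag-kep-ro-gir
1. o -> e, u -> i / F C0 _: fires at position(s) 9: osagkepregir
surface: osagkepregir


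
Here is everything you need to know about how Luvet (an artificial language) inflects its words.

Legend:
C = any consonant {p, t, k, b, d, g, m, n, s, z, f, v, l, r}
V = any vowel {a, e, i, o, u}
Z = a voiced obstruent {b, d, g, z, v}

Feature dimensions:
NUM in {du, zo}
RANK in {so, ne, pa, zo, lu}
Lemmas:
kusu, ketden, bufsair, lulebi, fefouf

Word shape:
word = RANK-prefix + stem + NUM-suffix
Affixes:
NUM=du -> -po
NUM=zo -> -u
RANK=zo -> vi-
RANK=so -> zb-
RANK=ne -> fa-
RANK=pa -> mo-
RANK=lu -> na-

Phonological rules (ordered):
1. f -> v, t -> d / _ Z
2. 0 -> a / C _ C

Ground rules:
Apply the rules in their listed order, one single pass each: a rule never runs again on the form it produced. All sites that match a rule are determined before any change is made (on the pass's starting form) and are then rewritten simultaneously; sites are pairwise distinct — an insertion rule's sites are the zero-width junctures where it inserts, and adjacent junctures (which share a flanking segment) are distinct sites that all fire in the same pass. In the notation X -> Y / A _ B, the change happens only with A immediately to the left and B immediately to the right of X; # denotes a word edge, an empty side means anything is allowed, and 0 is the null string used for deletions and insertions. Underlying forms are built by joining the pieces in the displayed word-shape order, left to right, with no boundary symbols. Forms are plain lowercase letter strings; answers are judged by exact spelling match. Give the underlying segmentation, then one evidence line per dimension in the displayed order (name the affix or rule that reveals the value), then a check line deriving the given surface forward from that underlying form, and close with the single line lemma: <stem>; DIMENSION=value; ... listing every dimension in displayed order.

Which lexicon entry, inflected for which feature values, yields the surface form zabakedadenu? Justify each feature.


underlying: zb-ketden-u
NUM=zo - signalled by the affix -u
RANK=so - signalled by the affix zb-
check: zbketdenu -> zbkeddenu -> zabakedadenu
lemma: ketden; NUM=zo; RANK=so


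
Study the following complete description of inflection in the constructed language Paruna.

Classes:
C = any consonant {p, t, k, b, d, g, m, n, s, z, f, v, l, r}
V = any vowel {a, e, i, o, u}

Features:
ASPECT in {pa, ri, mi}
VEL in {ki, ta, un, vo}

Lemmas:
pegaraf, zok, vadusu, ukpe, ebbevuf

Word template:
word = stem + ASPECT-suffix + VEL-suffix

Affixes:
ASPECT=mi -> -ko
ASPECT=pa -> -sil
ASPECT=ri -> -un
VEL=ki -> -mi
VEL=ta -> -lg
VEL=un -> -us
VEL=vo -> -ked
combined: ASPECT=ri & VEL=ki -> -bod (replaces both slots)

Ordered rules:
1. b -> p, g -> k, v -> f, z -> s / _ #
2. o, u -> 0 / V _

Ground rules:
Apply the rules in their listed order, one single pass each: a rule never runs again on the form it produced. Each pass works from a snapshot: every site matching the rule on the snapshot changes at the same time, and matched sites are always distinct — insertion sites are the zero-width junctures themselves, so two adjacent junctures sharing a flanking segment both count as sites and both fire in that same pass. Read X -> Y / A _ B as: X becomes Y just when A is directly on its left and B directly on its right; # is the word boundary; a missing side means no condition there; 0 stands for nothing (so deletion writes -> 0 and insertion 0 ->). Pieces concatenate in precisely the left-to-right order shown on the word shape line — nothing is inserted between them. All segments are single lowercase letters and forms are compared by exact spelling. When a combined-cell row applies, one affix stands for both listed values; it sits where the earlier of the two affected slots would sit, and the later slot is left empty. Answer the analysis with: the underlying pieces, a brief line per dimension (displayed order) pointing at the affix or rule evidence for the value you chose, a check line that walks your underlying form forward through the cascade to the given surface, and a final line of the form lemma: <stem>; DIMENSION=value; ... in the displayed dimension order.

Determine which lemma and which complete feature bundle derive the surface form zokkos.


underlying: zok-ko-us
ASPECT=mi - signalled by the affix -ko
VEL=un - signalled by the affix -us
check: zokkous -> zokkous -> zokkos
lemma: zok; ASPECT=mi; VEL=un


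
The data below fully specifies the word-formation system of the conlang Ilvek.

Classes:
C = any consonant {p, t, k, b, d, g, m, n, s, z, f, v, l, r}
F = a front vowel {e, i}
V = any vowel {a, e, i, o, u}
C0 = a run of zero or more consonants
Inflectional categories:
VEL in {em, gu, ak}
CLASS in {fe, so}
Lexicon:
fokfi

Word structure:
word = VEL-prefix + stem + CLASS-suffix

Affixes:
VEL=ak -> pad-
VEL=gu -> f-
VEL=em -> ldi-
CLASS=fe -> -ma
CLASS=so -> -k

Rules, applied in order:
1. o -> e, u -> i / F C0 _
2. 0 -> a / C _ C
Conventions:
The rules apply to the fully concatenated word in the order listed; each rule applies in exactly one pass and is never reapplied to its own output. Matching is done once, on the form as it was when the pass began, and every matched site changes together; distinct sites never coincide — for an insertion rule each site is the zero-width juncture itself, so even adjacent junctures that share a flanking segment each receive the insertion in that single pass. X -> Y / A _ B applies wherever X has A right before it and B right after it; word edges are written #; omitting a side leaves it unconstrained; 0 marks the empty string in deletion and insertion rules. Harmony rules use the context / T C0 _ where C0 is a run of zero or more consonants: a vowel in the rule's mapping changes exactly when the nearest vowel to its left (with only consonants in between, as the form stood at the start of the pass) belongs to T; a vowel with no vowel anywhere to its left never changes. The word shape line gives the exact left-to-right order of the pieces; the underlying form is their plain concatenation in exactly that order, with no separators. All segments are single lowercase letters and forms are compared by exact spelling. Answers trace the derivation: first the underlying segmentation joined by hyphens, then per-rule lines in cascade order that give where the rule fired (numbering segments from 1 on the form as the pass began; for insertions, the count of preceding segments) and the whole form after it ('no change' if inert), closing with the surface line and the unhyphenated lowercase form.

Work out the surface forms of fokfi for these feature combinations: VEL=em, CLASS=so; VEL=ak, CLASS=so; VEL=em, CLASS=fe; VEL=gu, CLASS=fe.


cell VEL=em, CLASS=so:
underlying: ldi-fokfi-k
1. o -> e, u -> i / F C0 _: fires at position(s) 5: ldifekfik
2. 0 -> a / C _ C: inserts after position(s) 1, 6: ladifekafik
surface: ladifekafik

cell VEL=ak, CLASS=so:
underlying: pad-fokfi-k
1. o -> e, u -> i / F C0 _: no change
2. 0 -> a / C _ C: inserts after position(s) 3, 6: padafokafik
surface: padafokafik

cell VEL=em, CLASS=fe:
underlying: ldi-fokfi-ma
1. o -> e, u -> i / F C0 _: fires at position(s) 5: ldifekfima
2. 0 -> a / C _ C: inserts after position(s) 1, 6: ladifekafima
surface: ladifekafima

cell VEL=gu, CLASS=fe:
underlying: f-fokfi-ma
1. o -> e, u -> i / F C0 _: no change
2. 0 -> a / C _ C: inserts after position(s) 1, 4: fafokafima
surface: fafokafima


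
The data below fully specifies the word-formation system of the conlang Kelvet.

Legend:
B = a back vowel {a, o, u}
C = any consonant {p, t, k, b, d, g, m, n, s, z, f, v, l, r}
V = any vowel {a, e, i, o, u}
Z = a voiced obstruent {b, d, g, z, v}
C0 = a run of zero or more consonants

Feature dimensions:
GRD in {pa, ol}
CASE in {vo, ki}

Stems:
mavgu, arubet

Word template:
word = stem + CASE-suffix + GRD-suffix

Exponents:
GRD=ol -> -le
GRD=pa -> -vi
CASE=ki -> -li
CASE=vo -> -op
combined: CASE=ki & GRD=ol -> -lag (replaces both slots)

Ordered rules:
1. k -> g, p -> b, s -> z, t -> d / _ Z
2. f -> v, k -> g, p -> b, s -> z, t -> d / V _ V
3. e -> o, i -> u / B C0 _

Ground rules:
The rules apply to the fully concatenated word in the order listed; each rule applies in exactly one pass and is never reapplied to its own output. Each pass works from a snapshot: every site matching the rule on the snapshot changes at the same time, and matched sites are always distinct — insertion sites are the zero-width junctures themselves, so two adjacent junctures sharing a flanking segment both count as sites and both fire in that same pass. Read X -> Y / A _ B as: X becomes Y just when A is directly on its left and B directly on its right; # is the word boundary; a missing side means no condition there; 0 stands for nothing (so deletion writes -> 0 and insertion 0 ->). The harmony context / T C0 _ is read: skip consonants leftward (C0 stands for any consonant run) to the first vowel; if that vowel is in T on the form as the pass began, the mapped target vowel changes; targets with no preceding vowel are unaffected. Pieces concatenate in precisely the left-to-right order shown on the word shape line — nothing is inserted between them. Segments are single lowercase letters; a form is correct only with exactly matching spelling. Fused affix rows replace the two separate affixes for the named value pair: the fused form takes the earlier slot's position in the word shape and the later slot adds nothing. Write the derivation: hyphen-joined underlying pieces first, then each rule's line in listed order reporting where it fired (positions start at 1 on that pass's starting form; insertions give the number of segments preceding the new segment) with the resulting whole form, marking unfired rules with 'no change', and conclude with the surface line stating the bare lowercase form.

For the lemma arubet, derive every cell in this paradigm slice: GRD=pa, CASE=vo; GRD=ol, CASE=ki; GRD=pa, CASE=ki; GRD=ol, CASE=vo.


cell GRD=pa, CASE=vo:
underlying: arubet-op-vi
1. k -> g, p -> b, s -> z, t -> d / _ Z: fires at position(s) 8: arubetobvi
2. f -> v, k -> g, p -> b, s -> z, t -> d / V _ V: fires at position(s) 6: arubedobvi
3. e -> o, i -> u / B C0 _: fires at position(s) 5, 10: arubodobvu
surface: arubodobvu

cell GRD=ol, CASE=ki:
underlying: arubet-lag
1. k -> g, p -> b, s -> z, t -> d / _ Z: no change
2. f -> v, k -> g, p -> b, s -> z, t -> d / V _ V: no change
3. e -> o, i -> u / B C0 _: fires at position(s) 5: arubotlag
surface: arubotlag

cell GRD=pa, CASE=ki:
underlying: arubet-li-vi
1. k -> g, p -> b, s -> z, t -> d / _ Z: no change
2. f -> v, k -> g, p -> b, s -> z, t -> d / V _ V: no change
3. e -> o, i -> u / B C0 _: fires at position(s) 5: arubotlivi
surface: arubotlivi

cell GRD=ol, CASE=vo:
underlying: arubet-op-le
1. k -> g, p -> b, s -> z, t -> d / _ Z: no change
2. f -> v, k -> g, p -> b, s -> z, t -> d / V _ V: fires at position(s) 6: arubedople
3. e -> o, i -> u / B C0 _: fires at position(s) 5, 10: arubodoplo
surface: arubodoplo
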